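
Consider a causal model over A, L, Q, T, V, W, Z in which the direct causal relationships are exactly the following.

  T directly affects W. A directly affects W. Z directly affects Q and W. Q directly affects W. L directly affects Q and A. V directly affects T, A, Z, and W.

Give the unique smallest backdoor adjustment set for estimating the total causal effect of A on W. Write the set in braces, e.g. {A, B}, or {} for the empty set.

Variables eligible for adjustment (non-descendants of A, excluding A and W): {L, Q, T, V, Z}.
Backdoor paths from A to W:
  P1: A <- V -> T -> W
  P2: A <- V -> Z -> Q -> W
  P3: A <- V -> Z -> W
  P4: A <- V -> W
  P5: A <- L -> Q <- Z <- V -> T -> W
  P6: A <- L -> Q <- Z <- V -> W
  P7: A <- L -> Q <- Z -> W
  P8: A <- L -> Q -> W
The empty set is not sufficient: P1 (A <- V -> T -> W) has no collider blocking it and no conditioned non-collider, so it is open.
Try {L, V}:
  P1: blocked at fork node V ∈ conditioning set.
  P2: blocked at fork node V ∈ conditioning set.
  P3: blocked at fork node V ∈ conditioning set.
  P4: blocked at fork node V ∈ conditioning set.
  P5: blocked at fork node L ∈ conditioning set.
  P6: blocked at fork node L ∈ conditioning set.
  P7: blocked at fork node L ∈ conditioning set.
  P8: blocked at fork node L ∈ conditioning set.
{L, V} contains no descendant of A and blocks every backdoor path.
Every element of {L, V} is needed (dropping L leaves P8 open; dropping V leaves P1 open), so no proper subset is valid.
Among all size-2 subsets of the eligible variables, only {L, V} blocks every backdoor path, so it is the unique smallest valid adjustment set.

{L, V}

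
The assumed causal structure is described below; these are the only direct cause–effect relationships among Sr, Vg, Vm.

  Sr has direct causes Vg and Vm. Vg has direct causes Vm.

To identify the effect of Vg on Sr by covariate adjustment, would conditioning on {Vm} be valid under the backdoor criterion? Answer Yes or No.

Yes

Backdoor paths from Vg to Sr (paths whose first edge points into Vg):
  P1: Vg <- Vm -> Sr
Condition 1 (no descendant of Vg in the set): holds — descendants of Vg are {Sr}; none are in {Vm}.
Condition 2 (every backdoor path blocked by {Vm}):
  P1: blocked at fork node Vm ∈ conditioning set.
{Vm} satisfies the backdoor criterion.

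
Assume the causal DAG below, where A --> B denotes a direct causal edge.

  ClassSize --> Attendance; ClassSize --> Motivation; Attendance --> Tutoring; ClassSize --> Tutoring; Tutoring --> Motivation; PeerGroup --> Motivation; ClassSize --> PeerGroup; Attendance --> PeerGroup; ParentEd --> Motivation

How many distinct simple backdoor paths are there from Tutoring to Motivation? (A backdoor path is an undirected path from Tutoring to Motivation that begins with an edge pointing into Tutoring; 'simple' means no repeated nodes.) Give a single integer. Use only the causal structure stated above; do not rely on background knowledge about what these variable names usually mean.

7

A backdoor path from Tutoring to Motivation is any simple undirected path whose first edge points into Tutoring (i.e. leaves Tutoring via a parent).
Parents of Tutoring: {Attendance, ClassSize}.
Enumerating:
  P1: Tutoring <- ClassSize -> Attendance -> PeerGroup -> Motivation
  P2: Tutoring <- ClassSize -> PeerGroup -> Motivation
  P3: Tutoring <- ClassSize -> Motivation
  P4: Tutoring <- Attendance <- ClassSize -> PeerGroup -> Motivation
  P5: Tutoring <- Attendance <- ClassSize -> Motivation
  P6: Tutoring <- Attendance -> PeerGroup <- ClassSize -> Motivation
  P7: Tutoring <- Attendance -> PeerGroup -> Motivation
That exhausts the simple backdoor paths. Count: 7.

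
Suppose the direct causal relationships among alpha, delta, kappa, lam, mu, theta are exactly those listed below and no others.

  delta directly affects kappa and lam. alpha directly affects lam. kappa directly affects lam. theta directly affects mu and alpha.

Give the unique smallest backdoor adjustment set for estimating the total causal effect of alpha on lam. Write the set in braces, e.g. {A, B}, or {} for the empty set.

{}

Variables eligible for adjustment (non-descendants of alpha, excluding alpha and lam): {delta, kappa, mu, theta}.
Backdoor paths from alpha to lam:
  (none)
With no backdoor paths the empty set already satisfies the criterion, and it is trivially minimal.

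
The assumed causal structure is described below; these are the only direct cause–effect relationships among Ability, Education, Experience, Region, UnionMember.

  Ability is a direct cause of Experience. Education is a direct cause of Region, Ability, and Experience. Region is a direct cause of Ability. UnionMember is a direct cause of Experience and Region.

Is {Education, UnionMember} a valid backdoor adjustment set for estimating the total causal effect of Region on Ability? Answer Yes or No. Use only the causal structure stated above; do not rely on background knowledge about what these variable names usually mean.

Backdoor paths from Region to Ability (paths whose first edge points into Region):
  P1: Region <- Education -> Ability
  P2: Region <- Education -> Experience <- Ability
  P3: Region <- UnionMember -> Experience <- Education -> Ability
  P4: Region <- UnionMember -> Experience <- Ability
Condition 1 (no descendant of Region in the set): holds — descendants of Region are {Ability, Experience}; none are in {Education, UnionMember}.
Condition 2 (every backdoor path blocked by {Education, UnionMember}):
  P1: blocked at fork node Education ∈ conditioning set.
  P2: blocked at fork node Education ∈ conditioning set.
  P3: blocked at fork node UnionMember ∈ conditioning set.
  P4: blocked at fork node UnionMember ∈ conditioning set.
{Education, UnionMember} satisfies the backdoor criterion.

Yes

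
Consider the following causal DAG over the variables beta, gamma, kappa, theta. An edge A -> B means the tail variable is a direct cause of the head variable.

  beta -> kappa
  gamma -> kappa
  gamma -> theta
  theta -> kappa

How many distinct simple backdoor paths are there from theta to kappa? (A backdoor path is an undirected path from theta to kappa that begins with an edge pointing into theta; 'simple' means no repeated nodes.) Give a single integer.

A backdoor path from theta to kappa is any simple undirected path whose first edge points into theta (i.e. leaves theta via a parent).
Parents of theta: {gamma}.
Enumerating:
  P1: theta <- gamma -> kappa
That exhausts the simple backdoor paths. Count: 1.

1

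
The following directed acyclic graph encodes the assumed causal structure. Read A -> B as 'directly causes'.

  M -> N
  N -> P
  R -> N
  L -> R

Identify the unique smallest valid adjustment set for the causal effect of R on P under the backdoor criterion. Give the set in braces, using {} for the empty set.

Variables eligible for adjustment (non-descendants of R, excluding R and P): {L, M}.
Backdoor paths from R to P:
  (none)
With no backdoor paths the empty set already satisfies the criterion, and it is trivially minimal.

{}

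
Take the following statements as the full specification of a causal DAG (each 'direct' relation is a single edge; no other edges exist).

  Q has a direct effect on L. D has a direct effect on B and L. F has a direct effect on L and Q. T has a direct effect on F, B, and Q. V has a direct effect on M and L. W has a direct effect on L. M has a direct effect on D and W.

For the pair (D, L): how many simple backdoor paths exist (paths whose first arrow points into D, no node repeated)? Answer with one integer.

2

A backdoor path from D to L is any simple undirected path whose first edge points into D (i.e. leaves D via a parent).
Parents of D: {M}.
Enumerating:
  P1: D <- M <- V -> L
  P2: D <- M -> W -> L
That exhausts the simple backdoor paths. Count: 2.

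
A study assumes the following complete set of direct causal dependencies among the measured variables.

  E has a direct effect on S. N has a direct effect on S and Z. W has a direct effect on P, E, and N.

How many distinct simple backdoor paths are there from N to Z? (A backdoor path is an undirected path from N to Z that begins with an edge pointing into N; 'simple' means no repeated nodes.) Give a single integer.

A backdoor path from N to Z is any simple undirected path whose first edge points into N (i.e. leaves N via a parent).
Parents of N: {W}.
No simple path from any parent of N reaches Z without revisiting N, so there are no backdoor paths.

0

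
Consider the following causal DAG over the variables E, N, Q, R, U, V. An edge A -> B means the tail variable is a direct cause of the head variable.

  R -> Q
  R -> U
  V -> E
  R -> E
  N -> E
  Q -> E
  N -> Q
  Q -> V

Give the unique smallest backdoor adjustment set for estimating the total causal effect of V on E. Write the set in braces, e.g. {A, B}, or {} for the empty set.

{Q}

Variables eligible for adjustment (non-descendants of V, excluding V and E): {N, Q, R, U}.
Backdoor paths from V to E:
  P1: V <- Q <- N -> E
  P2: V <- Q <- R -> E
  P3: V <- Q -> E
The empty set is not sufficient: P1 (V <- Q <- N -> E) has no collider blocking it and no conditioned non-collider, so it is open.
Try {Q}:
  P1: blocked at chain node Q ∈ conditioning set.
  P2: blocked at chain node Q ∈ conditioning set.
  P3: blocked at fork node Q ∈ conditioning set.
{Q} contains no descendant of V and blocks every backdoor path.
No other singleton works — e.g. {N} leaves P2 open — so {Q} is the unique smallest valid adjustment set.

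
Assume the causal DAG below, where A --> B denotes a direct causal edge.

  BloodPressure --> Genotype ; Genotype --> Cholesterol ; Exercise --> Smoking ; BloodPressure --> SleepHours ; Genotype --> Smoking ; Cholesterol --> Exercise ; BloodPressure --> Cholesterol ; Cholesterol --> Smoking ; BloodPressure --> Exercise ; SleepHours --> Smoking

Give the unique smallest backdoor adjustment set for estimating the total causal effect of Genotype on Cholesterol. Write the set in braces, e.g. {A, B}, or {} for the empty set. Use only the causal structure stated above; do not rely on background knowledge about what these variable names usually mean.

{BloodPressure}

Variables eligible for adjustment (non-descendants of Genotype, excluding Genotype and Cholesterol): {BloodPressure, SleepHours}.
Backdoor paths from Genotype to Cholesterol:
  P1: Genotype <- BloodPressure -> SleepHours -> Smoking <- Cholesterol
  P2: Genotype <- BloodPressure -> SleepHours -> Smoking <- Exercise <- Cholesterol
  P3: Genotype <- BloodPressure -> Cholesterol
  P4: Genotype <- BloodPressure -> Exercise <- Cholesterol
  P5: Genotype <- BloodPressure -> Exercise -> Smoking <- Cholesterol
The empty set is not sufficient: P3 (Genotype <- BloodPressure -> Cholesterol) has no collider blocking it and no conditioned non-collider, so it is open.
Try {BloodPressure}:
  P1: blocked at fork node BloodPressure ∈ conditioning set.
  P2: blocked at fork node BloodPressure ∈ conditioning set.
  P3: blocked at fork node BloodPressure ∈ conditioning set.
  P4: blocked at fork node BloodPressure ∈ conditioning set.
  P5: blocked at fork node BloodPressure ∈ conditioning set.
{BloodPressure} contains no descendant of Genotype and blocks every backdoor path.
No other singleton works — e.g. {SleepHours} leaves P3 open — so {BloodPressure} is the unique smallest valid adjustment set.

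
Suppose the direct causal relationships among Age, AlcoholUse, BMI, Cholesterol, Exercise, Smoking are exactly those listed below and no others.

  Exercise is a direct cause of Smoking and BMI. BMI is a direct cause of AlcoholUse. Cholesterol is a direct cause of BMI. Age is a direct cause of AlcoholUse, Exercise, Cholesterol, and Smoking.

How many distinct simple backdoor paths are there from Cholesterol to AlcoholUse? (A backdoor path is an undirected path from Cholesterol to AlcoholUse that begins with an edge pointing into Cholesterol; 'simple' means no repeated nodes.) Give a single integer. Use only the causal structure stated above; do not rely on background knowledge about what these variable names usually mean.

3

A backdoor path from Cholesterol to AlcoholUse is any simple undirected path whose first edge points into Cholesterol (i.e. leaves Cholesterol via a parent).
Parents of Cholesterol: {Age}.
Enumerating:
  P1: Cholesterol <- Age -> Exercise -> BMI -> AlcoholUse
  P2: Cholesterol <- Age -> Smoking <- Exercise -> BMI -> AlcoholUse
  P3: Cholesterol <- Age -> AlcoholUse
That exhausts the simple backdoor paths. Count: 3.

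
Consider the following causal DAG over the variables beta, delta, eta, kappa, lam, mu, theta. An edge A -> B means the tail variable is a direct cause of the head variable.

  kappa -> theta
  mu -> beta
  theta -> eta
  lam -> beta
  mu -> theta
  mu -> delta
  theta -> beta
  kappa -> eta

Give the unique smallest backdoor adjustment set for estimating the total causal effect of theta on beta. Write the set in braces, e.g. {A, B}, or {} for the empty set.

Variables eligible for adjustment (non-descendants of theta, excluding theta and beta): {delta, kappa, lam, mu}.
Backdoor paths from theta to beta:
  P1: theta <- mu -> beta
The empty set is not sufficient: P1 (theta <- mu -> beta) has no collider blocking it and no conditioned non-collider, so it is open.
Try {mu}:
  P1: blocked at fork node mu ∈ conditioning set.
{mu} contains no descendant of theta and blocks every backdoor path.
No other singleton works — e.g. {lam} leaves P1 open — so {mu} is the unique smallest valid adjustment set.

{mu}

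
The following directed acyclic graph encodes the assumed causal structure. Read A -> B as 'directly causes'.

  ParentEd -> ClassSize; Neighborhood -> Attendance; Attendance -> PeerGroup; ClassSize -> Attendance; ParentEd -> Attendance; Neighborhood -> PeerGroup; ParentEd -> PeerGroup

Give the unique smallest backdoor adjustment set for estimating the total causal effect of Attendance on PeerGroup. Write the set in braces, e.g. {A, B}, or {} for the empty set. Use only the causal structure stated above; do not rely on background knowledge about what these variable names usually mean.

{Neighborhood, ParentEd}

Variables eligible for adjustment (non-descendants of Attendance, excluding Attendance and PeerGroup): {ClassSize, Neighborhood, ParentEd}.
Backdoor paths from Attendance to PeerGroup:
  P1: Attendance <- Neighborhood -> PeerGroup
  P2: Attendance <- ParentEd -> PeerGroup
  P3: Attendance <- ClassSize <- ParentEd -> PeerGroup
The empty set is not sufficient: P1 (Attendance <- Neighborhood -> PeerGroup) has no collider blocking it and no conditioned non-collider, so it is open.
Try {Neighborhood, ParentEd}:
  P1: blocked at fork node Neighborhood ∈ conditioning set.
  P2: blocked at fork node ParentEd ∈ conditioning set.
  P3: blocked at fork node ParentEd ∈ conditioning set.
{Neighborhood, ParentEd} contains no descendant of Attendance and blocks every backdoor path.
Every element of {Neighborhood, ParentEd} is needed (dropping Neighborhood leaves P1 open; dropping ParentEd leaves P2 open), so no proper subset is valid.
Among all size-2 subsets of the eligible variables, only {Neighborhood, ParentEd} blocks every backdoor path, so it is the unique smallest valid adjustment set.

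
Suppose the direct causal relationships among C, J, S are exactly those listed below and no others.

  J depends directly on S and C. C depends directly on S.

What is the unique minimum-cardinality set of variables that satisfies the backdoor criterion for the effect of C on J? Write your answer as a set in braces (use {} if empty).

{S}

Variables eligible for adjustment (non-descendants of C, excluding C and J): {S}.
Backdoor paths from C to J:
  P1: C <- S -> J
The empty set is not sufficient: P1 (C <- S -> J) has no collider blocking it and no conditioned non-collider, so it is open.
Try {S}:
  P1: blocked at fork node S ∈ conditioning set.
{S} contains no descendant of C and blocks every backdoor path.
{S} is the unique smallest valid adjustment set.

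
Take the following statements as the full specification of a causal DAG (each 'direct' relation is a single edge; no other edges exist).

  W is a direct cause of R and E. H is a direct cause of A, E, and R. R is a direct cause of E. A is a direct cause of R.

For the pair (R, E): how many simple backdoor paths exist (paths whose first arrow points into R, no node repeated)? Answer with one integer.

A backdoor path from R to E is any simple undirected path whose first edge points into R (i.e. leaves R via a parent).
Parents of R: {A, H, W}.
Enumerating:
  P1: R <- H -> E
  P2: R <- W -> E
  P3: R <- A <- H -> E
That exhausts the simple backdoor paths. Count: 3.

3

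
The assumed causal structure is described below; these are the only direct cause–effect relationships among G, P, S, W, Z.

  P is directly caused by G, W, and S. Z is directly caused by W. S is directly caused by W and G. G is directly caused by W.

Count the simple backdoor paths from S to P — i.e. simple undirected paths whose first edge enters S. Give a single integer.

A backdoor path from S to P is any simple undirected path whose first edge points into S (i.e. leaves S via a parent).
Parents of S: {G, W}.
Enumerating:
  P1: S <- W -> G -> P
  P2: S <- W -> P
  P3: S <- G <- W -> P
  P4: S <- G -> P
That exhausts the simple backdoor paths. Count: 4.

4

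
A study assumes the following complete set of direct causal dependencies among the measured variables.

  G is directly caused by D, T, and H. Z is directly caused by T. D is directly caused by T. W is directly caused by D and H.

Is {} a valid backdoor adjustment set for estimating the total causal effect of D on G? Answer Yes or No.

Backdoor paths from D to G (paths whose first edge points into D):
  P1: D <- T -> G
Condition 1 (no descendant of D in the set): holds — descendants of D are {G, W}; none are in {}.
Condition 2 (every backdoor path blocked by {}):
  P1: open — no interior node is in the conditioning set.
{} does not satisfy the backdoor criterion.

No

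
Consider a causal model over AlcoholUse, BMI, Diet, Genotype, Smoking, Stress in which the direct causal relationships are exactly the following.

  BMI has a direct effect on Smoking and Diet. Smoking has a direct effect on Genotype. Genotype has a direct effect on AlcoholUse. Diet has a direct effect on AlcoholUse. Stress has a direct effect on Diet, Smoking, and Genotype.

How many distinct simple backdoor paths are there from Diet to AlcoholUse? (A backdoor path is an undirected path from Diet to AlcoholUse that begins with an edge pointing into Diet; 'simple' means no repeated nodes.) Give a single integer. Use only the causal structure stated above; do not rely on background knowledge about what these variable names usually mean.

4

A backdoor path from Diet to AlcoholUse is any simple undirected path whose first edge points into Diet (i.e. leaves Diet via a parent).
Parents of Diet: {BMI, Stress}.
Enumerating:
  P1: Diet <- Stress -> Smoking -> Genotype -> AlcoholUse
  P2: Diet <- Stress -> Genotype -> AlcoholUse
  P3: Diet <- BMI -> Smoking <- Stress -> Genotype -> AlcoholUse
  P4: Diet <- BMI -> Smoking -> Genotype -> AlcoholUse
That exhausts the simple backdoor paths. Count: 4.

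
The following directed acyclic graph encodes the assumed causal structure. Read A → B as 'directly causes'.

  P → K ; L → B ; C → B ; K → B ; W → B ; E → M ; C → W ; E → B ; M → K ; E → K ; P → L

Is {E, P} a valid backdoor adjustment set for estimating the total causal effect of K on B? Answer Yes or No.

Yes

Backdoor paths from K to B (paths whose first edge points into K):
  P1: K <- P -> L -> B
  P2: K <- E -> B
  P3: K <- M <- E -> B
Condition 1 (no descendant of K in the set): holds — descendants of K are {B}; none are in {E, P}.
Condition 2 (every backdoor path blocked by {E, P}):
  P1: blocked at fork node P ∈ conditioning set.
  P2: blocked at fork node E ∈ conditioning set.
  P3: blocked at fork node E ∈ conditioning set.
{E, P} satisfies the backdoor criterion.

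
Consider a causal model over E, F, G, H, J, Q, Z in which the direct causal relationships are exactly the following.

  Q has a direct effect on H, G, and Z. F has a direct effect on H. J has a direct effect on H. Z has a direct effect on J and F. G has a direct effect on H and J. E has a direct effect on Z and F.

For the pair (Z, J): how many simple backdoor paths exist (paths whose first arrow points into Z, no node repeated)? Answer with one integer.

A backdoor path from Z to J is any simple undirected path whose first edge points into Z (i.e. leaves Z via a parent).
Parents of Z: {E, Q}.
Enumerating:
  P1: Z <- Q -> G -> J
  P2: Z <- Q -> G -> H <- J
  P3: Z <- Q -> H <- G -> J
  P4: Z <- Q -> H <- J
  P5: Z <- E -> F -> H <- Q -> G -> J
  P6: Z <- E -> F -> H <- G -> J
  P7: Z <- E -> F -> H <- J
That exhausts the simple backdoor paths. Count: 7.

7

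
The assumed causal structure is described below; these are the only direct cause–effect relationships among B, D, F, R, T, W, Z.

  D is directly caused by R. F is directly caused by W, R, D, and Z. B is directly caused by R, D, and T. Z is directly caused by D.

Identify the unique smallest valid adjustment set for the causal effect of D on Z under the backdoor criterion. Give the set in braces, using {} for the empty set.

{}

Variables eligible for adjustment (non-descendants of D, excluding D and Z): {R, T, W}.
Backdoor paths from D to Z:
  P1: D <- R -> F <- Z
Each backdoor path contains an unconditioned collider, so every path is already blocked with the empty conditioning set:
  P1: blocked at collider F (neither it nor any descendant is in the conditioning set).
The empty set is therefore the unique smallest valid set.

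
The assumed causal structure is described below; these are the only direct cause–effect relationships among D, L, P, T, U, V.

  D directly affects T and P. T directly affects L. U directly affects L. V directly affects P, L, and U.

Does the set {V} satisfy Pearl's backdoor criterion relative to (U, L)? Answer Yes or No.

Yes

Backdoor paths from U to L (paths whose first edge points into U):
  P1: U <- V -> P <- D -> T -> L
  P2: U <- V -> L
Condition 1 (no descendant of U in the set): holds — descendants of U are {L}; none are in {V}.
Condition 2 (every backdoor path blocked by {V}):
  P1: blocked at fork node V ∈ conditioning set.
  P2: blocked at fork node V ∈ conditioning set.
{V} satisfies the backdoor criterion.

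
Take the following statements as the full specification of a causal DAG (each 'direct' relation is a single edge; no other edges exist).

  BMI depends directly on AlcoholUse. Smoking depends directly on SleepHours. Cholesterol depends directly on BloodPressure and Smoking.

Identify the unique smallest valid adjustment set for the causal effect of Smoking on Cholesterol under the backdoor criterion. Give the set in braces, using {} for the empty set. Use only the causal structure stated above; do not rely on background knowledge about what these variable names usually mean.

{}

Variables eligible for adjustment (non-descendants of Smoking, excluding Smoking and Cholesterol): {AlcoholUse, BMI, BloodPressure, SleepHours}.
Backdoor paths from Smoking to Cholesterol:
  (none)
With no backdoor paths the empty set already satisfies the criterion, and it is trivially minimal.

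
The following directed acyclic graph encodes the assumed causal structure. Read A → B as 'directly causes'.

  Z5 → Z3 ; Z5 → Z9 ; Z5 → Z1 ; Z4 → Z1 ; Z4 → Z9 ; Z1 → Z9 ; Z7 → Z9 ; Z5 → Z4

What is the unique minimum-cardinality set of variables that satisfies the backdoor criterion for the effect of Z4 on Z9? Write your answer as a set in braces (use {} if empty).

{Z5}

Variables eligible for adjustment (non-descendants of Z4, excluding Z4 and Z9): {Z3, Z5, Z7}.
Backdoor paths from Z4 to Z9:
  P1: Z4 <- Z5 -> Z1 -> Z9
  P2: Z4 <- Z5 -> Z9
The empty set is not sufficient: P1 (Z4 <- Z5 -> Z1 -> Z9) has no collider blocking it and no conditioned non-collider, so it is open.
Try {Z5}:
  P1: blocked at fork node Z5 ∈ conditioning set.
  P2: blocked at fork node Z5 ∈ conditioning set.
{Z5} contains no descendant of Z4 and blocks every backdoor path.
No other singleton works — e.g. {Z7} leaves P1 open — so {Z5} is the unique smallest valid adjustment set.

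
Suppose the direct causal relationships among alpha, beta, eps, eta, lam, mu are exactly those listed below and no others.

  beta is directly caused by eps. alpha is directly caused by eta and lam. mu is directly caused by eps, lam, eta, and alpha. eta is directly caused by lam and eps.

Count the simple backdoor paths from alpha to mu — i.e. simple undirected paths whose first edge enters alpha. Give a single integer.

6

A backdoor path from alpha to mu is any simple undirected path whose first edge points into alpha (i.e. leaves alpha via a parent).
Parents of alpha: {eta, lam}.
Enumerating:
  P1: alpha <- lam -> eta <- eps -> mu
  P2: alpha <- lam -> eta -> mu
  P3: alpha <- lam -> mu
  P4: alpha <- eta <- lam -> mu
  P5: alpha <- eta <- eps -> mu
  P6: alpha <- eta -> mu
That exhausts the simple backdoor paths. Count: 6.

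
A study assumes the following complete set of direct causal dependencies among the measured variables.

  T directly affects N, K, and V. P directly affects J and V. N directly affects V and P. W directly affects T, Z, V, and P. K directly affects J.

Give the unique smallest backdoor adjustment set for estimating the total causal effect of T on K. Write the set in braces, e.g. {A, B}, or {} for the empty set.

{}

Variables eligible for adjustment (non-descendants of T, excluding T and K): {W, Z}.
Backdoor paths from T to K:
  P1: T <- W -> P -> J <- K
  P2: T <- W -> V <- N -> P -> J <- K
  P3: T <- W -> V <- P -> J <- K
Each backdoor path contains an unconditioned collider, so every path is already blocked with the empty conditioning set:
  P1: blocked at collider J (neither it nor any descendant is in the conditioning set).
  P2: blocked at collider V (neither it nor any descendant is in the conditioning set).
  P3: blocked at collider V (neither it nor any descendant is in the conditioning set).
The empty set is therefore the unique smallest valid set.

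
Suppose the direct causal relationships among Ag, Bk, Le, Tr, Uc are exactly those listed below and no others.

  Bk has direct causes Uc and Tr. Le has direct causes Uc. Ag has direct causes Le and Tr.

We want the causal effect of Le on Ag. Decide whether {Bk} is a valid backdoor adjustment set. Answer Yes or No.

Backdoor paths from Le to Ag (paths whose first edge points into Le):
  P1: Le <- Uc -> Bk <- Tr -> Ag
Condition 1 (no descendant of Le in the set): holds — descendants of Le are {Ag}; none are in {Bk}.
Condition 2 (every backdoor path blocked by {Bk}):
  P1: open — collider(s) Bk are conditioned on (or have a conditioned descendant) and no non-collider on the path is in the set.
{Bk} does not satisfy the backdoor criterion.

No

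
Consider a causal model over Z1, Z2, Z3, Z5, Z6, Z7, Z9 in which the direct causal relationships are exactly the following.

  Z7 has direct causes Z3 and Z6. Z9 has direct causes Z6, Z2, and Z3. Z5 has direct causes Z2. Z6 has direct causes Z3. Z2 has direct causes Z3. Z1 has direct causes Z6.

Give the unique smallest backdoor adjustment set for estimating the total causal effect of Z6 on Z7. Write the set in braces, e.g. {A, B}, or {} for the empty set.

{Z3}

Variables eligible for adjustment (non-descendants of Z6, excluding Z6 and Z7): {Z2, Z3, Z5}.
Backdoor paths from Z6 to Z7:
  P1: Z6 <- Z3 -> Z7
The empty set is not sufficient: P1 (Z6 <- Z3 -> Z7) has no collider blocking it and no conditioned non-collider, so it is open.
Try {Z3}:
  P1: blocked at fork node Z3 ∈ conditioning set.
{Z3} contains no descendant of Z6 and blocks every backdoor path.
No other singleton works — e.g. {Z2} leaves P1 open — so {Z3} is the unique smallest valid adjustment set.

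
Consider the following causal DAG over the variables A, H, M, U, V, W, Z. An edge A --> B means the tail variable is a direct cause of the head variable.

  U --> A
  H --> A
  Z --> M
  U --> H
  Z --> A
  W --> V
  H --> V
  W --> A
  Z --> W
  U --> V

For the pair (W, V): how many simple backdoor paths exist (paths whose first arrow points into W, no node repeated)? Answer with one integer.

4

A backdoor path from W to V is any simple undirected path whose first edge points into W (i.e. leaves W via a parent).
Parents of W: {Z}.
Enumerating:
  P1: W <- Z -> A <- U -> H -> V
  P2: W <- Z -> A <- U -> V
  P3: W <- Z -> A <- H <- U -> V
  P4: W <- Z -> A <- H -> V
That exhausts the simple backdoor paths. Count: 4.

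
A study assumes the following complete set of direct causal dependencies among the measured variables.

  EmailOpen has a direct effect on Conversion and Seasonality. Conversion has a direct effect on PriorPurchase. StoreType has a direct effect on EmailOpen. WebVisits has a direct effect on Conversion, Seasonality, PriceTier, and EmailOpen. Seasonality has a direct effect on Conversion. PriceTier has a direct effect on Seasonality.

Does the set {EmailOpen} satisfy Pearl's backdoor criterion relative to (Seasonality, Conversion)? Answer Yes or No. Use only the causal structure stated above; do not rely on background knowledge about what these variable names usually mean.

No

Backdoor paths from Seasonality to Conversion (paths whose first edge points into Seasonality):
  P1: Seasonality <- WebVisits -> EmailOpen -> Conversion
  P2: Seasonality <- WebVisits -> Conversion
  P3: Seasonality <- PriceTier <- WebVisits -> EmailOpen -> Conversion
  P4: Seasonality <- PriceTier <- WebVisits -> Conversion
  P5: Seasonality <- EmailOpen <- WebVisits -> Conversion
  P6: Seasonality <- EmailOpen -> Conversion
Condition 1 (no descendant of Seasonality in the set): holds — descendants of Seasonality are {Conversion, PriorPurchase}; none are in {EmailOpen}.
Condition 2 (every backdoor path blocked by {EmailOpen}):
  P1: blocked at chain node EmailOpen ∈ conditioning set.
  P2: open — no interior node is in the conditioning set.
  P3: blocked at chain node EmailOpen ∈ conditioning set.
  P4: open — no interior node is in the conditioning set.
  P5: blocked at chain node EmailOpen ∈ conditioning set.
  P6: blocked at fork node EmailOpen ∈ conditioning set.
{EmailOpen} does not satisfy the backdoor criterion.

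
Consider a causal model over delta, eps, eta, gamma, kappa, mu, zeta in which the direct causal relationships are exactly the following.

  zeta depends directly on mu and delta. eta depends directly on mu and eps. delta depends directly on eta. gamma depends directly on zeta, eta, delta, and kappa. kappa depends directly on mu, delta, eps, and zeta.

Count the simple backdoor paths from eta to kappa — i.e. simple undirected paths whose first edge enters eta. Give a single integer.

A backdoor path from eta to kappa is any simple undirected path whose first edge points into eta (i.e. leaves eta via a parent).
Parents of eta: {eps, mu}.
Enumerating:
  P1: eta <- eps -> kappa
  P2: eta <- mu -> zeta <- delta -> kappa
  P3: eta <- mu -> zeta <- delta -> gamma <- kappa
  P4: eta <- mu -> zeta -> kappa
  P5: eta <- mu -> zeta -> gamma <- delta -> kappa
  P6: eta <- mu -> zeta -> gamma <- kappa
  P7: eta <- mu -> kappa
That exhausts the simple backdoor paths. Count: 7.

7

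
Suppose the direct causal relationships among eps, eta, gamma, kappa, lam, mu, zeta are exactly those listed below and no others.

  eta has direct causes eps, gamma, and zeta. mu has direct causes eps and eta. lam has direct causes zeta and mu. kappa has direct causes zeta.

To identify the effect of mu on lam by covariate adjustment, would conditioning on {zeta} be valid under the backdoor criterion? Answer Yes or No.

Yes

Backdoor paths from mu to lam (paths whose first edge points into mu):
  P1: mu <- eps -> eta <- zeta -> lam
  P2: mu <- eta <- zeta -> lam
Condition 1 (no descendant of mu in the set): holds — descendants of mu are {lam}; none are in {zeta}.
Condition 2 (every backdoor path blocked by {zeta}):
  P1: blocked at collider eta (neither it nor any descendant is in the conditioning set).
  P2: blocked at fork node zeta ∈ conditioning set.
{zeta} satisfies the backdoor criterion.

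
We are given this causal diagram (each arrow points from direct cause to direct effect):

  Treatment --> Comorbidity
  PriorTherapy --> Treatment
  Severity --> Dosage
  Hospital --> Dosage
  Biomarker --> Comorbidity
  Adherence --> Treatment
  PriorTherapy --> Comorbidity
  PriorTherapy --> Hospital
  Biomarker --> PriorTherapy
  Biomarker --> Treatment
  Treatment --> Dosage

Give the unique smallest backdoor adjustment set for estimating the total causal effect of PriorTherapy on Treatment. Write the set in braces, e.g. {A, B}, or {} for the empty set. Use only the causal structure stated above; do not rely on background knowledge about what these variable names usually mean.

Variables eligible for adjustment (non-descendants of PriorTherapy, excluding PriorTherapy and Treatment): {Adherence, Biomarker, Severity}.
Backdoor paths from PriorTherapy to Treatment:
  P1: PriorTherapy <- Biomarker -> Treatment
  P2: PriorTherapy <- Biomarker -> Comorbidity <- Treatment
The empty set is not sufficient: P1 (PriorTherapy <- Biomarker -> Treatment) has no collider blocking it and no conditioned non-collider, so it is open.
Try {Biomarker}:
  P1: blocked at fork node Biomarker ∈ conditioning set.
  P2: blocked at fork node Biomarker ∈ conditioning set.
{Biomarker} contains no descendant of PriorTherapy and blocks every backdoor path.
No other singleton works — e.g. {Adherence} leaves P1 open — so {Biomarker} is the unique smallest valid adjustment set.

{Biomarker}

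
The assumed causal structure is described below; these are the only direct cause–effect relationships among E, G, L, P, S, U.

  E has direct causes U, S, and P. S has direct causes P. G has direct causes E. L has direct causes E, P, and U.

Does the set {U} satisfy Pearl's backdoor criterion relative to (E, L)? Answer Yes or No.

No

Backdoor paths from E to L (paths whose first edge points into E):
  P1: E <- U -> L
  P2: E <- P -> L
  P3: E <- S <- P -> L
Condition 1 (no descendant of E in the set): holds — descendants of E are {G, L}; none are in {U}.
Condition 2 (every backdoor path blocked by {U}):
  P1: blocked at fork node U ∈ conditioning set.
  P2: open — no interior node is in the conditioning set.
  P3: open — no interior node is in the conditioning set.
{U} does not satisfy the backdoor criterion.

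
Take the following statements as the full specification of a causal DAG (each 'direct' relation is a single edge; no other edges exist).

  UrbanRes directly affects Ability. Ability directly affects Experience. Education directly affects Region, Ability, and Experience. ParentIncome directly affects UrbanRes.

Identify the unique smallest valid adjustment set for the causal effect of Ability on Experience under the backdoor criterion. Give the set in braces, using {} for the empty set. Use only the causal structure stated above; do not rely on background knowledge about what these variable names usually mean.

Variables eligible for adjustment (non-descendants of Ability, excluding Ability and Experience): {Education, ParentIncome, Region, UrbanRes}.
Backdoor paths from Ability to Experience:
  P1: Ability <- Education -> Experience
The empty set is not sufficient: P1 (Ability <- Education -> Experience) has no collider blocking it and no conditioned non-collider, so it is open.
Try {Education}:
  P1: blocked at fork node Education ∈ conditioning set.
{Education} contains no descendant of Ability and blocks every backdoor path.
No other singleton works — e.g. {ParentIncome} leaves P1 open — so {Education} is the unique smallest valid adjustment set.

{Education}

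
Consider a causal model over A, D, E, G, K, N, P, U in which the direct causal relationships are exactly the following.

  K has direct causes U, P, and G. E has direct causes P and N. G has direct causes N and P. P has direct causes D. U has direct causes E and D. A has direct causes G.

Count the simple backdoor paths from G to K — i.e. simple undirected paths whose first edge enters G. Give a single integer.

7

A backdoor path from G to K is any simple undirected path whose first edge points into G (i.e. leaves G via a parent).
Parents of G: {N, P}.
Enumerating:
  P1: G <- P <- D -> U -> K
  P2: G <- P -> E -> U -> K
  P3: G <- P -> K
  P4: G <- N -> E <- P <- D -> U -> K
  P5: G <- N -> E <- P -> K
  P6: G <- N -> E -> U <- D -> P -> K
  P7: G <- N -> E -> U -> K
That exhausts the simple backdoor paths. Count: 7.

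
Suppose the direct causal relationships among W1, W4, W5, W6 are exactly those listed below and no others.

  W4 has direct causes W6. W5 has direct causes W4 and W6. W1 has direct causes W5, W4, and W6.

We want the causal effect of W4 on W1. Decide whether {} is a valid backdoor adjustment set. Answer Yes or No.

No

Backdoor paths from W4 to W1 (paths whose first edge points into W4):
  P1: W4 <- W6 -> W5 -> W1
  P2: W4 <- W6 -> W1
Condition 1 (no descendant of W4 in the set): holds — descendants of W4 are {W1, W5}; none are in {}.
Condition 2 (every backdoor path blocked by {}):
  P1: open — no interior node is in the conditioning set.
  P2: open — no interior node is in the conditioning set.
{} does not satisfy the backdoor criterion.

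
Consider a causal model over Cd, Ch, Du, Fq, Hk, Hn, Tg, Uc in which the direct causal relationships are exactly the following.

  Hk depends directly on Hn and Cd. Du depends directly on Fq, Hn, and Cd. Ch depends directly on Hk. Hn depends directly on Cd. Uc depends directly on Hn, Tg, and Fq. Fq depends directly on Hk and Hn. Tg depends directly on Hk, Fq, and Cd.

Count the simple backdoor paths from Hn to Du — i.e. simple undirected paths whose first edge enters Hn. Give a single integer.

7

A backdoor path from Hn to Du is any simple undirected path whose first edge points into Hn (i.e. leaves Hn via a parent).
Parents of Hn: {Cd}.
Enumerating:
  P1: Hn <- Cd -> Hk -> Fq -> Du
  P2: Hn <- Cd -> Hk -> Tg <- Fq -> Du
  P3: Hn <- Cd -> Hk -> Tg -> Uc <- Fq -> Du
  P4: Hn <- Cd -> Du
  P5: Hn <- Cd -> Tg <- Hk -> Fq -> Du
  P6: Hn <- Cd -> Tg <- Fq -> Du
  P7: Hn <- Cd -> Tg -> Uc <- Fq -> Du
That exhausts the simple backdoor paths. Count: 7.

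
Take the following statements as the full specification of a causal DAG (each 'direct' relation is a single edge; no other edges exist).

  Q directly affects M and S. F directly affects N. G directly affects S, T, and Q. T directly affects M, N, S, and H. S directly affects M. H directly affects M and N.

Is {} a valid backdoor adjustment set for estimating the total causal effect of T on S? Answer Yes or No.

No

Backdoor paths from T to S (paths whose first edge points into T):
  P1: T <- G -> Q -> S
  P2: T <- G -> Q -> M <- S
  P3: T <- G -> S
Condition 1 (no descendant of T in the set): holds — descendants of T are {H, M, N, S}; none are in {}.
Condition 2 (every backdoor path blocked by {}):
  P1: open — no interior node is in the conditioning set.
  P2: blocked at collider M (neither it nor any descendant is in the conditioning set).
  P3: open — no interior node is in the conditioning set.
{} does not satisfy the backdoor criterion.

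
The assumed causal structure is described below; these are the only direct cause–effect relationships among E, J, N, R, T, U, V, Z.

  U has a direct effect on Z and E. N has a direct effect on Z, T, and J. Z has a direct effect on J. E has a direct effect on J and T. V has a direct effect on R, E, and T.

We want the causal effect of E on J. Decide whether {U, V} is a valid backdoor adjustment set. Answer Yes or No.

Backdoor paths from E to J (paths whose first edge points into E):
  P1: E <- V -> T <- N -> Z -> J
  P2: E <- V -> T <- N -> J
  P3: E <- U -> Z <- N -> J
  P4: E <- U -> Z -> J
Condition 1 (no descendant of E in the set): holds — descendants of E are {J, T}; none are in {U, V}.
Condition 2 (every backdoor path blocked by {U, V}):
  P1: blocked at fork node V ∈ conditioning set.
  P2: blocked at fork node V ∈ conditioning set.
  P3: blocked at fork node U ∈ conditioning set.
  P4: blocked at fork node U ∈ conditioning set.
{U, V} satisfies the backdoor criterion.

Yes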